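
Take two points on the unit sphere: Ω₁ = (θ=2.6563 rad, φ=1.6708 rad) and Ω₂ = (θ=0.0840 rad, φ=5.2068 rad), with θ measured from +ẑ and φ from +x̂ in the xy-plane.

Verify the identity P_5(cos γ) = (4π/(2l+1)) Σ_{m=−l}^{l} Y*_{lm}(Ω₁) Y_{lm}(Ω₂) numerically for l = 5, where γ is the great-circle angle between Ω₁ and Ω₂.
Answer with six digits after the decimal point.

-0.082716

Addition theorem: P_5(cos γ) = (4π/11) Σ_m Y*_{lm}(Ω₁) Y_{lm}(Ω₂), m = −5…5:
  m=-5: -0.00491 + 0.00900j × 0.00000 - 0.00000j = 0.00000 + 0.00000j  (running Σ = 0.00000 + 0.00000j)
  m=-4: -0.05661 - 0.02394j × -0.00003 - 0.00007j = 0.00000 + 0.00000j  (running Σ = 0.00000 + 0.00000j)
  m=-3: 0.06269 - 0.20267j × -0.00162 - 0.00014j = -0.00013 + 0.00032j  (running Σ = -0.00013 + 0.00032j)
  m=-2: 0.43069 + 0.08731j × -0.01293 + 0.01965j = -0.00729 + 0.00734j  (running Σ = -0.00742 + 0.00766j)
  m=-1: -0.04328 + 0.43135j × 0.09951 + 0.18459j = -0.08393 + 0.03493j  (running Σ = -0.09135 + 0.04259j)
  m=0: 0.12438 + 0.00000j × 0.88673 + 0.00000j = 0.11029 + 0.00000j  (running Σ = 0.01894 + 0.04259j)
  m=1: 0.04328 + 0.43135j × -0.09951 + 0.18459j = -0.08393 - 0.03493j  (running Σ = -0.06499 + 0.00766j)
  m=2: 0.43069 - 0.08731j × -0.01293 - 0.01965j = -0.00729 - 0.00734j  (running Σ = -0.07228 + 0.00032j)
  m=3: -0.06269 - 0.20267j × 0.00162 - 0.00014j = -0.00013 - 0.00032j  (running Σ = -0.07241 + 0.00000j)
  m=4: -0.05661 + 0.02394j × -0.00003 + 0.00007j = 0.00000 - 0.00000j  (running Σ = -0.07241 + 0.00000j)
  m=5: 0.00491 + 0.00900j × -0.00000 - 0.00000j = 0.00000 - 0.00000j  (running Σ = -0.07241 - 0.00000j)
Accumulated sum -0.07241 - 0.00000j; after 4π/(2l+1) scaling, -0.08272 - 0.00000j ⇒ P_5 = -0.082716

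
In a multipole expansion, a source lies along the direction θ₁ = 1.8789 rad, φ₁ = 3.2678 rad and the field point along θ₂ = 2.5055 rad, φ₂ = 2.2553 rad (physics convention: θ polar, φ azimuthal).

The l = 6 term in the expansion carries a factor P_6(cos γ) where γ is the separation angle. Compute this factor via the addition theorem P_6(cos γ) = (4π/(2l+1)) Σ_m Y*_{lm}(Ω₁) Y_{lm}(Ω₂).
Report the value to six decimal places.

Term-by-term m-sum for l=6 (normalisation 4π/13 = 0.966644):
  term(m=-6) = 0.00751 - 0.00159j   from Y*(Ω₁)=0.26285 + 0.24845j, Y(Ω₂)=0.01208 - 0.01746j
  term(m=-5) = 0.01362 - 0.03730j   from Y*(Ω₁)=0.32194 + 0.23524j, Y(Ω₂)=-0.02761 - 0.09569j
  term(m=-4) = -0.00057 - 0.00073j   from Y*(Ω₁)=0.00298 + 0.00165j, Y(Ω₂)=-0.25001 - 0.10676j
  term(m=-3) = 0.15292 - 0.01598j   from Y*(Ω₁)=-0.31580 - 0.12563j, Y(Ω₂)=-0.40069 + 0.20999j
  term(m=-2) = 0.01779 - 0.03644j   from Y*(Ω₁)=-0.10774 - 0.02779j, Y(Ω₂)=-0.07304 + 0.35702j
  term(m=-1) = -0.01861 - 0.02979j   from Y*(Ω₁)=0.29764 + 0.03777j, Y(Ω₂)=-0.07403 - 0.09070j
  term(m=+0) = -0.05585 + 0.00000j   from Y*(Ω₁)=0.13805 + 0.00000j, Y(Ω₂)=-0.40455 + 0.00000j
  term(m=+1) = -0.01861 + 0.02979j   from Y*(Ω₁)=-0.29764 + 0.03777j, Y(Ω₂)=0.07403 - 0.09070j
  term(m=+2) = 0.01779 + 0.03644j   from Y*(Ω₁)=-0.10774 + 0.02779j, Y(Ω₂)=-0.07304 - 0.35702j
  term(m=+3) = 0.15292 + 0.01598j   from Y*(Ω₁)=0.31580 - 0.12563j, Y(Ω₂)=0.40069 + 0.20999j
  term(m=+4) = -0.00057 + 0.00073j   from Y*(Ω₁)=0.00298 - 0.00165j, Y(Ω₂)=-0.25001 + 0.10676j
  term(m=+5) = 0.01362 + 0.03730j   from Y*(Ω₁)=-0.32194 + 0.23524j, Y(Ω₂)=0.02761 - 0.09569j
  term(m=+6) = 0.00751 + 0.00159j   from Y*(Ω₁)=0.26285 - 0.24845j, Y(Ω₂)=0.01208 + 0.01746j
Total Σ_m = 0.28948 - 0.00000j. Multiply by 0.966644: 0.27982 - 0.00000j. P_6(cos γ) = 0.279822

0.279822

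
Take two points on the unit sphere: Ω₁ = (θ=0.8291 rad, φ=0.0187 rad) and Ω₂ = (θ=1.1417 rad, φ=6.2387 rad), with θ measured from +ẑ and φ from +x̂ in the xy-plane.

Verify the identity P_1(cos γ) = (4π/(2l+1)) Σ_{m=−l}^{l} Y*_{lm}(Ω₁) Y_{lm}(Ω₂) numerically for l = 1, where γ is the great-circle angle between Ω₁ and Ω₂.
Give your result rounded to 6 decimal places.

0.950199

Expand P_1 via completeness: Σ_{m} conj(Y_{1,m}) at Ω₁ times Y_{1,m} at Ω₂ —
  m=-1: (0.254696, 0.004763) × (0.313862, 0.013971) = (0.079873, 0.005054)  (running Σ = (0.079873, 0.005054))
  m=0: (0.330070, -0.000000) × (0.203283, 0.000000) = (0.067098, 0.000000)  (running Σ = (0.146970, 0.005054))
  m=1: (-0.254696, 0.004763) × (-0.313862, 0.013971) = (0.079873, -0.005054)  (running Σ = (0.226843, 0.000000))
Accumulated sum (0.226843, 0.000000); after 4π/(2l+1) scaling, (0.950199, 0.000000) ⇒ P_1 = 0.950199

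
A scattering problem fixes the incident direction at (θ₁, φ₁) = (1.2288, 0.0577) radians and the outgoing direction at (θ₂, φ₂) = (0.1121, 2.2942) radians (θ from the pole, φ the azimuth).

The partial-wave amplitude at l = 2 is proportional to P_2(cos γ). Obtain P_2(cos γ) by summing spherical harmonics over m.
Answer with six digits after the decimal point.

Expand P_2 via completeness: Σ_{m} conj(Y_{2,m}) at Ω₁ times Y_{2,m} at Ω₂ —
  m=-2: (0.340549, 0.039475) × (-0.000598, 0.004797) = (-0.000393, 0.001610)  (running Σ = (-0.000393, 0.001610))
  m=-1: (0.243678, 0.014076) × (-0.056847, -0.064371) = (-0.012946, -0.016486)  (running Σ = (-0.013339, -0.014876))
  m=0: (-0.208973, -0.000000) × (0.618943, 0.000000) = (-0.129343, -0.000000)  (running Σ = (-0.142682, -0.014876))
  m=1: (-0.243678, 0.014076) × (0.056847, -0.064371) = (-0.012946, 0.016486)  (running Σ = (-0.155628, 0.001610))
  m=2: (0.340549, -0.039475) × (-0.000598, -0.004797) = (-0.000393, -0.001610)  (running Σ = (-0.156021, -0.000000))
Σ over m = (-0.156021, -0.000000); ×(4π/5) → (-0.392123, -0.000000). Real part: -0.392123

-0.392123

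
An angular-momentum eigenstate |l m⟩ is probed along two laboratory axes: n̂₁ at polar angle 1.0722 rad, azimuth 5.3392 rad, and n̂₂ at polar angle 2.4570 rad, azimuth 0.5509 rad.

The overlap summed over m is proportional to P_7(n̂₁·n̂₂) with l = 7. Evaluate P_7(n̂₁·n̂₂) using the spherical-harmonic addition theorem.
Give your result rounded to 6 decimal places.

Summing Y*_{l m}(θ₁,φ₁)·Y_{l m}(θ₂,φ₂) over m ∈ [−7, 7]; prefactor 4π/(2·7+1) = 0.837758:
  m=-7: Y*=(0.191002, -0.064296)  Y=(-0.015271, 0.013251)  product (-0.002065, 0.003513)
  m=-6: Y*=(0.334333, 0.238317)  Y=(0.091435, -0.015113)  product (0.034171, 0.016738)
  m=-5: Y*=(0.002851, 0.378209)  Y=(-0.233681, -0.095262)  product (0.035363, -0.088652)
  m=-4: Y*=(0.004592, -0.003379)  Y=(0.258141, 0.351970)  product (0.002375, 0.000744)
  m=-3: Y*=(0.329409, 0.105387)  Y=(-0.034086, -0.415241)  product (0.032533, -0.140376)
  m=-2: Y*=(0.048167, 0.146737)  Y=(-0.010683, 0.021082)  product (-0.003608, -0.000552)
  m=-1: Y*=(0.168360, -0.232464)  Y=(-0.328168, 0.201608)  product (-0.008384, 0.110230)
  m=+0: Y*=(0.193425, -0.000000)  Y=(0.149311, 0.000000)  product (0.028880, 0.000000)
  m=+1: Y*=(-0.168360, -0.232464)  Y=(0.328168, 0.201608)  product (-0.008384, -0.110230)
  m=+2: Y*=(0.048167, -0.146737)  Y=(-0.010683, -0.021082)  product (-0.003608, 0.000552)
  m=+3: Y*=(-0.329409, 0.105387)  Y=(0.034086, -0.415241)  product (0.032533, 0.140376)
  m=+4: Y*=(0.004592, 0.003379)  Y=(0.258141, -0.351970)  product (0.002375, -0.000744)
  m=+5: Y*=(-0.002851, 0.378209)  Y=(0.233681, -0.095262)  product (0.035363, 0.088652)
  m=+6: Y*=(0.334333, -0.238317)  Y=(0.091435, 0.015113)  product (0.034171, -0.016738)
  m=+7: Y*=(-0.191002, -0.064296)  Y=(0.015271, 0.013251)  product (-0.002065, -0.003513)
Accumulated sum (0.209650, -0.000000); after 4π/(2l+1) scaling, (0.175636, -0.000000) ⇒ P_7 = 0.175636

0.175636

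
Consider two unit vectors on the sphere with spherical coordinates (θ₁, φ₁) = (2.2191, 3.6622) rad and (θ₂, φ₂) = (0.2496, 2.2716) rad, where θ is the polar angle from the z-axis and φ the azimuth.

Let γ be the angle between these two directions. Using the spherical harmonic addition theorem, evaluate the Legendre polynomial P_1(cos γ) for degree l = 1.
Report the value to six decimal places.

-0.549834

Expand P_1 via completeness: Σ_{m} conj(Y_{1,m}) at Ω₁ times Y_{1,m} at Ω₂ —
  term(m=-1) = 0.00421 + 0.02312j   from Y*(Ω₁)=-0.23891 - 0.13698j, Y(Ω₂)=-0.05503 - 0.06523j
  term(m=+0) = -0.13969 + 0.00000j   from Y*(Ω₁)=-0.29504 + 0.00000j, Y(Ω₂)=0.47346 + 0.00000j
  term(m=+1) = 0.00421 - 0.02312j   from Y*(Ω₁)=0.23891 - 0.13698j, Y(Ω₂)=0.05503 - 0.06523j
Σ over m = -0.13126 + 0.00000j; ×(4π/3) → -0.54983 + 0.00000j. Real part: -0.549834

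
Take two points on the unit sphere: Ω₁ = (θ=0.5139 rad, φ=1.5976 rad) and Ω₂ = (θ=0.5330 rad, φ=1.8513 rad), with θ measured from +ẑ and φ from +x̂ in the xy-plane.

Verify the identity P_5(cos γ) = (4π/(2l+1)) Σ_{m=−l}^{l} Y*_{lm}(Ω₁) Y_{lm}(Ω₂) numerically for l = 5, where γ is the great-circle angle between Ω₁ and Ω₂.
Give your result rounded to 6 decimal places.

Summing Y*_{l m}(θ₁,φ₁)·Y_{l m}(θ₂,φ₂) over m ∈ [−5, 5]; prefactor 4π/(2·5+1) = 1.142397:
  m=-5: -0.001780+0.013203i × -0.015499-0.002633i = +0.000062-0.000200i  (running Σ = +0.000062-0.000200i)
  m=-4: +0.074207+0.007987i × +0.036560-0.075922i = +0.003319-0.005342i  (running Σ = +0.003382-0.005542i)
  m=-3: +0.019228-0.238607i × +0.192091+0.171658i = +0.044652-0.042534i  (running Σ = +0.048034-0.048075i)
  m=-2: -0.454082-0.024365i × -0.391042+0.245713i = +0.183552-0.102046i  (running Σ = +0.231586-0.150121i)
  m=-1: -0.010381+0.387190i × -0.097795-0.339450i = +0.132447-0.034342i  (running Σ = +0.364033-0.184463i)
  m=0: -0.188767-0.000000i × -0.227526+0.000000i = +0.042949+0.000000i  (running Σ = +0.406983-0.184463i)
  m=1: +0.010381+0.387190i × +0.097795-0.339450i = +0.132447+0.034342i  (running Σ = +0.539430-0.150121i)
  m=2: -0.454082+0.024365i × -0.391042-0.245713i = +0.183552+0.102046i  (running Σ = +0.722982-0.048075i)
  m=3: -0.019228-0.238607i × -0.192091+0.171658i = +0.044652+0.042534i  (running Σ = +0.767634-0.005542i)
  m=4: +0.074207-0.007987i × +0.036560+0.075922i = +0.003319+0.005342i  (running Σ = +0.770954-0.000200i)
  m=5: +0.001780+0.013203i × +0.015499-0.002633i = +0.000062+0.000200i  (running Σ = +0.771016-0.000000i)
Σ over m = +0.771016-0.000000i; ×(4π/11) → +0.880807-0.000000i. Real part: 0.880807

0.880807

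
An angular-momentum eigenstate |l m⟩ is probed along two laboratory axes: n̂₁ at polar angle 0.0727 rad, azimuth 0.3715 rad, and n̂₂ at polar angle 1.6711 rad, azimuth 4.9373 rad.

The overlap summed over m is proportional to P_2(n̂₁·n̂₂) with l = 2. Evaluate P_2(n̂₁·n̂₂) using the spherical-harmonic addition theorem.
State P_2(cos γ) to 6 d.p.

-0.481709

Expand P_2 via completeness: Σ_{m} conj(Y_{2,m}) at Ω₁ times Y_{2,m} at Ω₂ —
  term(m=-2) = -0.000746-0.000225i   from Y*(Ω₁)=+0.001501+0.001379i, Y(Ω₂)=-0.344361+0.166270i
  term(m=-1) = +0.000629-0.004262i   from Y*(Ω₁)=+0.052149+0.020317i, Y(Ω₂)=-0.017166-0.075032i
  term(m=+0) = -0.191432+0.000000i   from Y*(Ω₁)=+0.625791-0.000000i, Y(Ω₂)=-0.305904+0.000000i
  term(m=+1) = +0.000629+0.004262i   from Y*(Ω₁)=-0.052149+0.020317i, Y(Ω₂)=+0.017166-0.075032i
  term(m=+2) = -0.000746+0.000225i   from Y*(Ω₁)=+0.001501-0.001379i, Y(Ω₂)=-0.344361-0.166270i
Σ over m = -0.191666-0.000000i; ×(4π/5) → -0.481709-0.000000i. Real part: -0.481709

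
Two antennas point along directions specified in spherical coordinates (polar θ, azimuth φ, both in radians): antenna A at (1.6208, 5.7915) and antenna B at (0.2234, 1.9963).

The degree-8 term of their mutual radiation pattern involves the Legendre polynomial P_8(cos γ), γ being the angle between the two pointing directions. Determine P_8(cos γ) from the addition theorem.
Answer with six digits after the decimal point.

Expand P_8 via completeness: Σ_{m} conj(Y_{8,m}) at Ω₁ times Y_{8,m} at Ω₂ —
  m=-8: Y*=-0.35848 + 0.36317j  Y=-0.00000 + 0.00000j  product 0.00000 - 0.00000j
  m=-7: Y*=0.09758 - 0.03021j  Y=0.00001 - 0.00005j  product -0.00000 - 0.00001j
  m=-6: Y*=0.35303 + 0.06844j  Y=0.00049 + 0.00033j  product 0.00015 + 0.00015j
  m=-5: Y*=-0.09280 - 0.07553j  Y=-0.00405 + 0.00252j  product 0.00057 + 0.00007j
  m=-4: Y*=-0.12144 - 0.29051j  Y=-0.00374 - 0.02832j  product -0.00777 + 0.00453j
  m=-3: Y*=-0.01220 + 0.12708j  Y=0.12003 + 0.03638j  product -0.00609 + 0.01481j
  m=-2: Y*=-0.16377 + 0.24597j  Y=-0.25083 + 0.28611j  product -0.02929 - 0.10855j
  m=-1: Y*=0.11552 - 0.06186j  Y=-0.28023 - 0.61836j  product -0.07063 - 0.05409j
  m=+0: Y*=0.28982 + 0.00000j  Y=0.32916 + 0.00000j  product 0.09540 + 0.00000j
  m=+1: Y*=-0.11552 - 0.06186j  Y=0.28023 - 0.61836j  product -0.07063 + 0.05409j
  m=+2: Y*=-0.16377 - 0.24597j  Y=-0.25083 - 0.28611j  product -0.02929 + 0.10855j
  m=+3: Y*=0.01220 + 0.12708j  Y=-0.12003 + 0.03638j  product -0.00609 - 0.01481j
  m=+4: Y*=-0.12144 + 0.29051j  Y=-0.00374 + 0.02832j  product -0.00777 - 0.00453j
  m=+5: Y*=0.09280 - 0.07553j  Y=0.00405 + 0.00252j  product 0.00057 - 0.00007j
  m=+6: Y*=0.35303 - 0.06844j  Y=0.00049 - 0.00033j  product 0.00015 - 0.00015j
  m=+7: Y*=-0.09758 - 0.03021j  Y=-0.00001 - 0.00005j  product -0.00000 + 0.00001j
  m=+8: Y*=-0.35848 - 0.36317j  Y=-0.00000 - 0.00000j  product 0.00000 + 0.00000j
Total Σ_m = -0.13073 + 0.00000j. Multiply by 0.739198: -0.09664 + 0.00000j. P_8(cos γ) = -0.096638

-0.096638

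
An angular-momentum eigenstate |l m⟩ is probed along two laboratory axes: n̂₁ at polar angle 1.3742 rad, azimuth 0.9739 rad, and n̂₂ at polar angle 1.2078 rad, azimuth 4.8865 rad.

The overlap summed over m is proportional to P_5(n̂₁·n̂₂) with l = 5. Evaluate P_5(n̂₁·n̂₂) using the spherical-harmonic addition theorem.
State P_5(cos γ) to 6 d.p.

0.123328

Term-by-term m-sum for l=5 (normalisation 4π/11 = 1.142397):
  m=-5: Y*=(0.065891, -0.415932)  Y=(0.253399, 0.213540)  product (0.105515, -0.091327)
  m=-4: Y*=(-0.193341, -0.181569)  Y=(0.305334, -0.255329)  product (-0.105394, -0.006074)
  m=-3: Y*=(0.209114, -0.046738)  Y=(-0.018995, -0.032998)  product (-0.005514, -0.006012)
  m=-2: Y*=(0.103802, -0.262164)  Y=(0.307360, -0.111576)  product (0.002653, -0.092161)
  m=-1: Y*=(0.087643, 0.128965)  Y=(-0.022370, -0.127183)  product (0.014441, -0.014032)
  m=+0: Y*=(0.283745, -0.000000)  Y=(0.297988, 0.000000)  product (0.084553, 0.000000)
  m=+1: Y*=(-0.087643, 0.128965)  Y=(0.022370, -0.127183)  product (0.014441, 0.014032)
  m=+2: Y*=(0.103802, 0.262164)  Y=(0.307360, 0.111576)  product (0.002653, 0.092161)
  m=+3: Y*=(-0.209114, -0.046738)  Y=(0.018995, -0.032998)  product (-0.005514, 0.006012)
  m=+4: Y*=(-0.193341, 0.181569)  Y=(0.305334, 0.255329)  product (-0.105394, 0.006074)
  m=+5: Y*=(-0.065891, -0.415932)  Y=(-0.253399, 0.213540)  product (0.105515, 0.091327)
Total Σ_m = (0.107955, 0.000000). Multiply by 1.142397: (0.123328, 0.000000). P_5(cos γ) = 0.123328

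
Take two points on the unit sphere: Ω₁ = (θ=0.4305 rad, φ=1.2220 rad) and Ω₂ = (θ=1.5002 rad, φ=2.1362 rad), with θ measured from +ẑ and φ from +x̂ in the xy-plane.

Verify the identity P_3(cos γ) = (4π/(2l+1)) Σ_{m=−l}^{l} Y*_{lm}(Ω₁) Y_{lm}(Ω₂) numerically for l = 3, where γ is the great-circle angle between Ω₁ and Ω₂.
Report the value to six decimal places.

-0.396764

Addition theorem: P_3(cos γ) = (4π/7) Σ_m Y*_{lm}(Ω₁) Y_{lm}(Ω₂), m = −3…3:
  m=-3: -0.02625 - 0.01518j × 0.41086 - 0.05180j = -0.01157 - 0.00488j  (running Σ = -0.01157 - 0.00488j)
  m=-2: -0.12396 + 0.10390j × -0.03055 + 0.06490j = -0.00296 - 0.01122j  (running Σ = -0.01453 - 0.01610j)
  m=-1: 0.14424 + 0.39663j × 0.16842 + 0.26543j = -0.08099 + 0.10508j  (running Σ = -0.09551 + 0.08899j)
  m=0: 0.38294 + 0.00000j × -0.07831 + 0.00000j = -0.02999 + 0.00000j  (running Σ = -0.12550 + 0.08899j)
  m=1: -0.14424 + 0.39663j × -0.16842 + 0.26543j = -0.08099 - 0.10508j  (running Σ = -0.20649 - 0.01610j)
  m=2: -0.12396 - 0.10390j × -0.03055 - 0.06490j = -0.00296 + 0.01122j  (running Σ = -0.20944 - 0.00488j)
  m=3: 0.02625 - 0.01518j × -0.41086 - 0.05180j = -0.01157 + 0.00488j  (running Σ = -0.22101 - 0.00000j)
Accumulated sum -0.22101 - 0.00000j; after 4π/(2l+1) scaling, -0.39676 - 0.00000j ⇒ P_3 = -0.396764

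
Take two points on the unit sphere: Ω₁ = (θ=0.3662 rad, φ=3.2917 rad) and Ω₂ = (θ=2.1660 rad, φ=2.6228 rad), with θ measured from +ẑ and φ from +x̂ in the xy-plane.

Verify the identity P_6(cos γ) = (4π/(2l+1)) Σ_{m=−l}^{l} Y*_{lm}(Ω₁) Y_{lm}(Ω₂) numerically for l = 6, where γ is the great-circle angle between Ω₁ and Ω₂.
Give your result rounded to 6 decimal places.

0.110605

Summing Y*_{l m}(θ₁,φ₁)·Y_{l m}(θ₂,φ₂) over m ∈ [−6, 6]; prefactor 4π/(2·6+1) = 0.966644:
  [-6]  conj(Y_{6,-6})(Ω₁) = (0.000632, 0.000798) ; Y_{6,-6}(Ω₂) = (-0.155644, 0.004490) ; Δ = (-0.000102, -0.000121)
  [-5]  conj(Y_{6,-5})(Ω₁) = (-0.006726, -0.006273) ; Y_{6,-5}(Ω₂) = (-0.311820, 0.190163) ; Δ = (0.003290, 0.000677)
  [-4]  conj(Y_{6,-4})(Ω₁) = (0.041567, 0.028464) ; Y_{6,-4}(Ω₂) = (-0.199227, 0.360922) ; Δ = (-0.018555, 0.009332)
  [-3]  conj(Y_{6,-3})(Ω₁) = (-0.165654, -0.080086) ; Y_{6,-3}(Ω₂) = (0.001369, 0.094945) ; Δ = (0.007377, -0.015838)
  [-2]  conj(Y_{6,-2})(Ω₁) = (0.414396, 0.128285) ; Y_{6,-2}(Ω₂) = (-0.158611, -0.268724) ; Δ = (-0.031255, -0.131706)
  [-1]  conj(Y_{6,-1})(Ω₁) = (-0.534772, -0.080882) ; Y_{6,-1}(Ω₂) = (-0.194277, -0.110924) ; Δ = (0.094922, 0.075033)
  [+0]  conj(Y_{6,0})(Ω₁) = (0.011890, -0.000000) ; Y_{6,0}(Ω₂) = (0.257774, 0.000000) ; Δ = (0.003065, 0.000000)
  [+1]  conj(Y_{6,1})(Ω₁) = (0.534772, -0.080882) ; Y_{6,1}(Ω₂) = (0.194277, -0.110924) ; Δ = (0.094922, -0.075033)
  [+2]  conj(Y_{6,2})(Ω₁) = (0.414396, -0.128285) ; Y_{6,2}(Ω₂) = (-0.158611, 0.268724) ; Δ = (-0.031255, 0.131706)
  [+3]  conj(Y_{6,3})(Ω₁) = (0.165654, -0.080086) ; Y_{6,3}(Ω₂) = (-0.001369, 0.094945) ; Δ = (0.007377, 0.015838)
  [+4]  conj(Y_{6,4})(Ω₁) = (0.041567, -0.028464) ; Y_{6,4}(Ω₂) = (-0.199227, -0.360922) ; Δ = (-0.018555, -0.009332)
  [+5]  conj(Y_{6,5})(Ω₁) = (0.006726, -0.006273) ; Y_{6,5}(Ω₂) = (0.311820, 0.190163) ; Δ = (0.003290, -0.000677)
  [+6]  conj(Y_{6,6})(Ω₁) = (0.000632, -0.000798) ; Y_{6,6}(Ω₂) = (-0.155644, -0.004490) ; Δ = (-0.000102, 0.000121)
Σ over m = (0.114421, 0.000000); ×(4π/13) → (0.110605, 0.000000). Real part: 0.110605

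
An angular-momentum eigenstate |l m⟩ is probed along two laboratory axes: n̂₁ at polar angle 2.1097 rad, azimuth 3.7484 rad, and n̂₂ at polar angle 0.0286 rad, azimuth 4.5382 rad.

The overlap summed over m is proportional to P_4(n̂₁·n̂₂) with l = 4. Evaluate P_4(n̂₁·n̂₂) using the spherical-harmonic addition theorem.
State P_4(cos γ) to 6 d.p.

-0.282304

Term-by-term m-sum for l=4 (normalisation 4π/9 = 1.396263):
  m=-4: Y*=-0.18142 + 0.15732j  Y=0.00000 + 0.00000j  product -0.00000 + 0.00000j
  m=-3: Y*=-0.10033 + 0.39353j  Y=0.00001 - 0.00003j  product 0.00001 + 0.00001j
  m=-2: Y*=0.07268 + 0.19476j  Y=-0.00154 - 0.00056j  product -0.00000 - 0.00034j
  m=-1: Y*=-0.19795 - 0.13741j  Y=-0.00936 + 0.05320j  product 0.00916 - 0.00924j
  m=+0: Y*=-0.26165 + 0.00000j  Y=0.84283 + 0.00000j  product -0.22052 + 0.00000j
  m=+1: Y*=0.19795 - 0.13741j  Y=0.00936 + 0.05320j  product 0.00916 + 0.00924j
  m=+2: Y*=0.07268 - 0.19476j  Y=-0.00154 + 0.00056j  product -0.00000 + 0.00034j
  m=+3: Y*=0.10033 + 0.39353j  Y=-0.00001 - 0.00003j  product 0.00001 - 0.00001j
  m=+4: Y*=-0.18142 - 0.15732j  Y=0.00000 - 0.00000j  product -0.00000 - 0.00000j
Σ over m = -0.20219 - 0.00000j; ×(4π/9) → -0.28230 - 0.00000j. Real part: -0.282304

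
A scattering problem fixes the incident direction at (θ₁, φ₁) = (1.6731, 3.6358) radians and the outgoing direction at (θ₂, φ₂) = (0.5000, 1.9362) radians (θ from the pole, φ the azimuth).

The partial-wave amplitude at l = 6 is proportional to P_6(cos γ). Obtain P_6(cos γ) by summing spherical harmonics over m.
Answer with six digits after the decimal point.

Addition theorem: P_6(cos γ) = (4π/13) Σ_m Y*_{lm}(Ω₁) Y_{lm}(Ω₂), m = −6…6:
  m=-6: (-0.460866, 0.082126) × (0.003416, 0.004769) = (-0.001966, -0.001917)  (running Σ = (-0.001966, -0.001917))
  m=-5: (-0.130434, 0.103455) × (-0.035983, 0.009427) = (0.003718, -0.004952)  (running Σ = (0.001752, -0.006869))
  m=-4: (0.122162, -0.284148) × (0.015346, -0.139994) = (-0.037904, -0.021462)  (running Σ = (-0.036152, -0.028332))
  m=-3: (-0.016638, -0.188210) × (0.306584, 0.157507) = (0.024543, -0.060323)  (running Σ = (-0.011609, -0.088654))
  m=-2: (0.144626, 0.219604) × (-0.374079, 0.335314) = (-0.127738, -0.033654)  (running Σ = (-0.139347, -0.122308))
  m=-1: (0.172830, 0.093122) × (-0.090975, -0.237791) = (0.006420, -0.049569)  (running Σ = (-0.132927, -0.171877))
  m=0: (-0.250393, -0.000000) × (-0.346434, 0.000000) = (0.086745, 0.000000)  (running Σ = (-0.046182, -0.171877))
  m=1: (-0.172830, 0.093122) × (0.090975, -0.237791) = (0.006420, 0.049569)  (running Σ = (-0.039762, -0.122308))
  m=2: (0.144626, -0.219604) × (-0.374079, -0.335314) = (-0.127738, 0.033654)  (running Σ = (-0.167499, -0.088654))
  m=3: (0.016638, -0.188210) × (-0.306584, 0.157507) = (0.024543, 0.060323)  (running Σ = (-0.142956, -0.028332))
  m=4: (0.122162, 0.284148) × (0.015346, 0.139994) = (-0.037904, 0.021462)  (running Σ = (-0.180861, -0.006869))
  m=5: (0.130434, 0.103455) × (0.035983, 0.009427) = (0.003718, 0.004952)  (running Σ = (-0.177142, -0.001917))
  m=6: (-0.460866, -0.082126) × (0.003416, -0.004769) = (-0.001966, 0.001917)  (running Σ = (-0.179109, 0.000000))
Accumulated sum (-0.179109, 0.000000); after 4π/(2l+1) scaling, (-0.173134, 0.000000) ⇒ P_6 = -0.173134

-0.173134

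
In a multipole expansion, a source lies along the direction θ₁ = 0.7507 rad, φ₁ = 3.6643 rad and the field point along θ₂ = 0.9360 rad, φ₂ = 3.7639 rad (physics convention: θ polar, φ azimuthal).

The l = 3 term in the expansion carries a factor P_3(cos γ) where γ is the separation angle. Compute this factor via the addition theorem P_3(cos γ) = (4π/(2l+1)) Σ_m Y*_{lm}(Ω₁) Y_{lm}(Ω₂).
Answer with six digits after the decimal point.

Term-by-term m-sum for l=3 (normalisation 4π/7 = 1.795196):
  m=-3: Y*=(-0.000354, -0.132437)  Y=(0.063559, 0.208325)  product (0.027567, -0.008491)
  m=-2: Y*=(0.174404, 0.300837)  Y=(0.125904, -0.372206)  product (0.133932, -0.027038)
  m=-1: Y*=(-0.319644, -0.184167)  Y=(-0.160340, 0.115028)  product (0.072436, -0.007239)
  m=+0: Y*=(-0.089133, -0.000000)  Y=(-0.274781, 0.000000)  product (0.024492, 0.000000)
  m=+1: Y*=(0.319644, -0.184167)  Y=(0.160340, 0.115028)  product (0.072436, 0.007239)
  m=+2: Y*=(0.174404, -0.300837)  Y=(0.125904, 0.372206)  product (0.133932, 0.027038)
  m=+3: Y*=(0.000354, -0.132437)  Y=(-0.063559, 0.208325)  product (0.027567, 0.008491)
Accumulated sum (0.492362, 0.000000); after 4π/(2l+1) scaling, (0.883886, 0.000000) ⇒ P_3 = 0.883886

0.883886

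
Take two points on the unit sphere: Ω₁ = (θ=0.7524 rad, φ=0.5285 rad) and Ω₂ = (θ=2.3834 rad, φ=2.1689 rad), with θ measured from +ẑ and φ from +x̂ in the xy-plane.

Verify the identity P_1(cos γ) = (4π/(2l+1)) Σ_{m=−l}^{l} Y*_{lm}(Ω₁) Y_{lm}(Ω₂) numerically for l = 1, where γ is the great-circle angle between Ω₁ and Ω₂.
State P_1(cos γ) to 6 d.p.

Addition theorem: P_1(cos γ) = (4π/3) Σ_m Y*_{lm}(Ω₁) Y_{lm}(Ω₂), m = −1…1:
  term(m=-1) = -0.00390 - 0.05596j   from Y*(Ω₁)=0.20389 + 0.11905j, Y(Ω₂)=-0.13377 - 0.19633j
  term(m=+0) = -0.12655 + 0.00000j   from Y*(Ω₁)=0.35670 + 0.00000j, Y(Ω₂)=-0.35476 + 0.00000j
  term(m=+1) = -0.00390 + 0.05596j   from Y*(Ω₁)=-0.20389 + 0.11905j, Y(Ω₂)=0.13377 - 0.19633j
Total Σ_m = -0.13435 + 0.00000j. Multiply by 4.188790: -0.56276 + 0.00000j. P_1(cos γ) = -0.562756

-0.562756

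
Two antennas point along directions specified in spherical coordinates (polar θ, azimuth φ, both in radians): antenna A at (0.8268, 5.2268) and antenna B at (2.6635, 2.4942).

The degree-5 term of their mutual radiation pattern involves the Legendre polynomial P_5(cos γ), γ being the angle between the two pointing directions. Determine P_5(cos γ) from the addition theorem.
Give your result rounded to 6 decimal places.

-0.040412

Addition theorem: P_5(cos γ) = (4π/11) Σ_m Y*_{lm}(Ω₁) Y_{lm}(Ω₂), m = −5…5:
  m=-5: Y*=+0.053967+0.084282i  Y=+0.009525+0.000911i  product +0.000437+0.000852i
  m=-4: Y*=-0.136283+0.257456i  Y=+0.049719-0.030621i  product +0.001108+0.016974i
  m=-3: Y*=-0.430827+0.011878i  Y=+0.074521-0.191348i  product -0.029833+0.083323i
  m=-2: Y*=-0.120490-0.200111i  Y=-0.118484-0.418316i  product -0.069433+0.074113i
  m=-1: Y*=-0.116360+0.205887i  Y=-0.354262-0.267857i  product +0.096370-0.041770i
  m=+0: Y*=-0.305150-0.000000i  Y=+0.107070+0.000000i  product -0.032673-0.000000i
  m=+1: Y*=+0.116360+0.205887i  Y=+0.354262-0.267857i  product +0.096370+0.041770i
  m=+2: Y*=-0.120490+0.200111i  Y=-0.118484+0.418316i  product -0.069433-0.074113i
  m=+3: Y*=+0.430827+0.011878i  Y=-0.074521-0.191348i  product -0.029833-0.083323i
  m=+4: Y*=-0.136283-0.257456i  Y=+0.049719+0.030621i  product +0.001108-0.016974i
  m=+5: Y*=-0.053967+0.084282i  Y=-0.009525+0.000911i  product +0.000437-0.000852i
Total Σ_m = -0.035375-0.000000i. Multiply by 1.142397: -0.040412-0.000000i. P_5(cos γ) = -0.040412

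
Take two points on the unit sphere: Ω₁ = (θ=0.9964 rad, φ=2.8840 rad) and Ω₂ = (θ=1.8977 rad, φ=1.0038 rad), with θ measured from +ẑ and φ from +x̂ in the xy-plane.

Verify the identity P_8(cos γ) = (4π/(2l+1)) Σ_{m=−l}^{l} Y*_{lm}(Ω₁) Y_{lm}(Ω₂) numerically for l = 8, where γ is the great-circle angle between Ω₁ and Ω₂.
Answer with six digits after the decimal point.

Summing Y*_{l m}(θ₁,φ₁)·Y_{l m}(θ₂,φ₂) over m ∈ [−8, 8]; prefactor 4π/(2·8+1) = 0.739198:
  m=-8: (-0.059848, -0.112218) × (-0.058534, -0.328342) = (-0.033343, 0.026219)  (running Σ = (-0.033343, 0.026219))
  m=-7: (0.075813, 0.320391) × (-0.332997, 0.306148) = (-0.123332, -0.083479)  (running Σ = (-0.156675, -0.057260))
  m=-6: (0.011401, -0.451615) × (0.143461, 0.038223) = (0.018898, -0.064354)  (running Σ = (-0.137777, -0.121614))
  m=-5: (-0.073429, 0.252660) × (0.087255, 0.275605) = (-0.076041, 0.001808)  (running Σ = (-0.213819, -0.119805))
  m=-4: (-0.087394, 0.145655) × (0.172946, -0.206504) = (0.014964, 0.043238)  (running Σ = (-0.198855, -0.076567))
  m=-3: (0.256665, -0.250267) × (0.173320, 0.022693) = (0.050165, -0.037552)  (running Σ = (-0.148690, -0.114119))
  m=-2: (-0.008172, 0.004627) × (-0.127166, -0.272373) = (0.002299, 0.001637)  (running Σ = (-0.146391, -0.112482))
  m=-1: (-0.333796, 0.087937) × (0.064991, -0.102068) = (-0.012718, 0.039785)  (running Σ = (-0.159109, -0.072697))
  m=0: (0.061915, -0.000000) × (-0.306063, 0.000000) = (-0.018950, 0.000000)  (running Σ = (-0.178059, -0.072697))
  m=1: (0.333796, 0.087937) × (-0.064991, -0.102068) = (-0.012718, -0.039785)  (running Σ = (-0.190777, -0.112482))
  m=2: (-0.008172, -0.004627) × (-0.127166, 0.272373) = (0.002299, -0.001637)  (running Σ = (-0.188478, -0.114119))
  m=3: (-0.256665, -0.250267) × (-0.173320, 0.022693) = (0.050165, 0.037552)  (running Σ = (-0.138313, -0.076567))
  m=4: (-0.087394, -0.145655) × (0.172946, 0.206504) = (0.014964, -0.043238)  (running Σ = (-0.123349, -0.119805))
  m=5: (0.073429, 0.252660) × (-0.087255, 0.275605) = (-0.076041, -0.001808)  (running Σ = (-0.199391, -0.121614))
  m=6: (0.011401, 0.451615) × (0.143461, -0.038223) = (0.018898, 0.064354)  (running Σ = (-0.180493, -0.057260))
  m=7: (-0.075813, 0.320391) × (0.332997, 0.306148) = (-0.123332, 0.083479)  (running Σ = (-0.303825, 0.026219))
  m=8: (-0.059848, 0.112218) × (-0.058534, 0.328342) = (-0.033343, -0.026219)  (running Σ = (-0.337168, 0.000000))
Total Σ_m = (-0.337168, 0.000000). Multiply by 0.739198: (-0.249234, 0.000000). P_8(cos γ) = -0.249234

-0.249234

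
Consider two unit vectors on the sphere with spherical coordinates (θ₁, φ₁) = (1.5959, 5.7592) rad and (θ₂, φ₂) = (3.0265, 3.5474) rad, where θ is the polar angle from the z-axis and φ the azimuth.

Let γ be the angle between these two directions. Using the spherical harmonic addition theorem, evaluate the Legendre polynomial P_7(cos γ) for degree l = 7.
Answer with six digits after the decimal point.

Expand P_7 via completeness: Σ_{m} conj(Y_{7,m}) at Ω₁ times Y_{7,m} at Ω₂ —
  m=-7: Y*=-0.43142 + 0.25064j  Y=0.00000 + 0.00000j  product -0.00000 + 0.00000j
  m=-6: Y*=0.04687 - 0.00011j  Y=0.00000 + 0.00000j  product 0.00000 + 0.00000j
  m=-5: Y*=0.31502 + 0.18107j  Y=0.00004 + 0.00008j  product -0.00000 + 0.00003j
  m=-4: Y*=-0.02759 - 0.04762j  Y=0.00007 + 0.00124j  product 0.00006 - 0.00004j
  m=-3: Y*=-0.00038 - 0.32700j  Y=-0.00447 + 0.01212j  product 0.00397 + 0.00146j
  m=-2: Y*=-0.02926 + 0.05077j  Y=-0.06448 + 0.06796j  product -0.00156 - 0.00526j
  m=-1: Y*=-0.27174 + 0.15703j  Y=-0.39385 + 0.16922j  product 0.08045 - 0.10783j
  m=+0: Y*=0.05965 + 0.00000j  Y=-0.89903 + 0.00000j  product -0.05363 + 0.00000j
  m=+1: Y*=0.27174 + 0.15703j  Y=0.39385 + 0.16922j  product 0.08045 + 0.10783j
  m=+2: Y*=-0.02926 - 0.05077j  Y=-0.06448 - 0.06796j  product -0.00156 + 0.00526j
  m=+3: Y*=0.00038 - 0.32700j  Y=0.00447 + 0.01212j  product 0.00397 - 0.00146j
  m=+4: Y*=-0.02759 + 0.04762j  Y=0.00007 - 0.00124j  product 0.00006 + 0.00004j
  m=+5: Y*=-0.31502 + 0.18107j  Y=-0.00004 + 0.00008j  product -0.00000 - 0.00003j
  m=+6: Y*=0.04687 + 0.00011j  Y=0.00000 - 0.00000j  product 0.00000 - 0.00000j
  m=+7: Y*=0.43142 + 0.25064j  Y=-0.00000 + 0.00000j  product -0.00000 - 0.00000j
Accumulated sum 0.11220 - 0.00000j; after 4π/(2l+1) scaling, 0.09399 - 0.00000j ⇒ P_7 = 0.093993

0.093993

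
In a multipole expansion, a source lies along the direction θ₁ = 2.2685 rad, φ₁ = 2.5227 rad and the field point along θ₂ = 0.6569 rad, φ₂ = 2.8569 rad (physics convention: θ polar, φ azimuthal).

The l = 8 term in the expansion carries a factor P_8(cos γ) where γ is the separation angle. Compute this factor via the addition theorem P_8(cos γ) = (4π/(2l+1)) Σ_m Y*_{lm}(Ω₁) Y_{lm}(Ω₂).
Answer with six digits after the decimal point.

0.230728

Term-by-term m-sum for l=8 (normalisation 4π/17 = 0.739198):
  [-8]  conj(Y_{8,-8})(Ω₁) = (0.014496, 0.059559) ; Y_{8,-8}(Ω₂) = (-0.006473, 0.007580) ; Δ = (-0.000545, -0.000276)
  [-7]  conj(Y_{8,-7})(Ω₁) = (-0.076274, 0.190888) ; Y_{8,-7}(Ω₂) = (0.021179, -0.047166) ; Δ = (0.007388, 0.007640)
  [-6]  conj(Y_{8,-6})(Ω₁) = (-0.332793, 0.214139) ; Y_{8,-6}(Ω₂) = (-0.022469, 0.162548) ; Δ = (-0.027330, -0.058906)
  [-5]  conj(Y_{8,-5})(Ω₁) = (-0.440103, -0.020757) ; Y_{8,-5}(Ω₂) = (-0.051427, -0.346521) ; Δ = (0.015440, 0.153572)
  [-4]  conj(Y_{8,-4})(Ω₁) = (-0.123119, -0.096747) ; Y_{8,-4}(Ω₂) = (0.202026, 0.438164) ; Δ = (0.017518, -0.073492)
  [-3]  conj(Y_{8,-3})(Ω₁) = (0.077435, 0.263445) ; Y_{8,-3}(Ω₂) = (-0.210263, -0.241327) ; Δ = (0.047295, -0.074080)
  [-2]  conj(Y_{8,-2})(Ω₁) = (-0.104381, 0.301773) ; Y_{8,-2}(Ω₂) = (-0.129279, -0.082752) ; Δ = (0.038467, -0.030375)
  [-1]  conj(Y_{8,-1})(Ω₁) = (0.112926, -0.080430) ; Y_{8,-1}(Ω₂) = (0.389620, 0.114019) ; Δ = (0.053169, -0.018462)
  [+0]  conj(Y_{8,0})(Ω₁) = (0.342246, -0.000000) ; Y_{8,0}(Ω₂) = (0.027267, 0.000000) ; Δ = (0.009332, 0.000000)
  [+1]  conj(Y_{8,1})(Ω₁) = (-0.112926, -0.080430) ; Y_{8,1}(Ω₂) = (-0.389620, 0.114019) ; Δ = (0.053169, 0.018462)
  [+2]  conj(Y_{8,2})(Ω₁) = (-0.104381, -0.301773) ; Y_{8,2}(Ω₂) = (-0.129279, 0.082752) ; Δ = (0.038467, 0.030375)
  [+3]  conj(Y_{8,3})(Ω₁) = (-0.077435, 0.263445) ; Y_{8,3}(Ω₂) = (0.210263, -0.241327) ; Δ = (0.047295, 0.074080)
  [+4]  conj(Y_{8,4})(Ω₁) = (-0.123119, 0.096747) ; Y_{8,4}(Ω₂) = (0.202026, -0.438164) ; Δ = (0.017518, 0.073492)
  [+5]  conj(Y_{8,5})(Ω₁) = (0.440103, -0.020757) ; Y_{8,5}(Ω₂) = (0.051427, -0.346521) ; Δ = (0.015440, -0.153572)
  [+6]  conj(Y_{8,6})(Ω₁) = (-0.332793, -0.214139) ; Y_{8,6}(Ω₂) = (-0.022469, -0.162548) ; Δ = (-0.027330, 0.058906)
  [+7]  conj(Y_{8,7})(Ω₁) = (0.076274, 0.190888) ; Y_{8,7}(Ω₂) = (-0.021179, -0.047166) ; Δ = (0.007388, -0.007640)
  [+8]  conj(Y_{8,8})(Ω₁) = (0.014496, -0.059559) ; Y_{8,8}(Ω₂) = (-0.006473, -0.007580) ; Δ = (-0.000545, 0.000276)
Σ over m = (0.312133, -0.000000); ×(4π/17) → (0.230728, -0.000000). Real part: 0.230728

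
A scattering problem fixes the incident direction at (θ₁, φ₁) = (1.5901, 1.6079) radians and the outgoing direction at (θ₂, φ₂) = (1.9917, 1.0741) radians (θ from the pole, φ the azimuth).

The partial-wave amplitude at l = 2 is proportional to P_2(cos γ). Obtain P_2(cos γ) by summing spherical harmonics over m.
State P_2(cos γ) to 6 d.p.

0.444422

Expand P_2 via completeness: Σ_{m} conj(Y_{2,m}) at Ω₁ times Y_{2,m} at Ω₂ —
  m=-2: Y*=-0.38507 - 0.02863j  Y=-0.17565 - 0.26962j  product 0.05992 + 0.10885j
  m=-1: Y*=0.00055 - 0.01490j  Y=-0.13729 + 0.25329j  product 0.00370 + 0.00219j
  m=+0: Y*=-0.31504 + 0.00000j  Y=-0.15744 + 0.00000j  product 0.04960 + 0.00000j
  m=+1: Y*=-0.00055 - 0.01490j  Y=0.13729 + 0.25329j  product 0.00370 - 0.00219j
  m=+2: Y*=-0.38507 + 0.02863j  Y=-0.17565 + 0.26962j  product 0.05992 - 0.10885j
Total Σ_m = 0.17683 + 0.00000j. Multiply by 2.513274: 0.44442 + 0.00000j. P_2(cos γ) = 0.444422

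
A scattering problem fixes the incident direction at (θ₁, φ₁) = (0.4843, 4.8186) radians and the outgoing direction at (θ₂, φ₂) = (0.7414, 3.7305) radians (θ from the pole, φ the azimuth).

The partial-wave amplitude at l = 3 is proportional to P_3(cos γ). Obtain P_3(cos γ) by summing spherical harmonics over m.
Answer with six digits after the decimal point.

0.075570

Addition theorem: P_3(cos γ) = (4π/7) Σ_m Y*_{lm}(Ω₁) Y_{lm}(Ω₂), m = −3…3:
  [-3]  conj(Y_{3,-3})(Ω₁) = -0.01319 + 0.03999j ; Y_{3,-3}(Ω₂) = 0.02502 + 0.12604j ; Δ = -0.00537 - 0.00066j
  [-2]  conj(Y_{3,-2})(Ω₁) = -0.19166 - 0.04134j ; Y_{3,-2}(Ω₂) = 0.13164 - 0.31755j ; Δ = -0.03835 + 0.05542j
  [-1]  conj(Y_{3,-1})(Ω₁) = 0.04652 - 0.43632j ; Y_{3,-1}(Ω₂) = -0.31210 + 0.20848j ; Δ = 0.07644 + 0.14587j
  [+0]  conj(Y_{3,0})(Ω₁) = 0.30256 + 0.00000j ; Y_{3,0}(Ω₂) = -0.07714 + 0.00000j ; Δ = -0.02334 + 0.00000j
  [+1]  conj(Y_{3,1})(Ω₁) = -0.04652 - 0.43632j ; Y_{3,1}(Ω₂) = 0.31210 + 0.20848j ; Δ = 0.07644 - 0.14587j
  [+2]  conj(Y_{3,2})(Ω₁) = -0.19166 + 0.04134j ; Y_{3,2}(Ω₂) = 0.13164 + 0.31755j ; Δ = -0.03835 - 0.05542j
  [+3]  conj(Y_{3,3})(Ω₁) = 0.01319 + 0.03999j ; Y_{3,3}(Ω₂) = -0.02502 + 0.12604j ; Δ = -0.00537 + 0.00066j
Total Σ_m = 0.04210 + 0.00000j. Multiply by 1.795196: 0.07557 + 0.00000j. P_3(cos γ) = 0.075570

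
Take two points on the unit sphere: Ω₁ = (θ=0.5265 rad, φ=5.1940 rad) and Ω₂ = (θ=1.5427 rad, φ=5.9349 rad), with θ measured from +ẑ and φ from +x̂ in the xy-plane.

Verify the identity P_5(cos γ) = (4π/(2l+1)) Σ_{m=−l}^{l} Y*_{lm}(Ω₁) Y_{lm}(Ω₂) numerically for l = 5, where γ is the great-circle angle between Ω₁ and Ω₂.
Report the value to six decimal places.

Term-by-term m-sum for l=5 (normalisation 4π/11 = 1.142397):
  [-5]  conj(Y_{5,-5})(Ω₁) = 0.00996 + 0.01105j ; Y_{5,-5}(Ω₂) = -0.07866 + 0.45649j ; Δ = -0.00583 + 0.00368j
  [-4]  conj(Y_{5,-4})(Ω₁) = -0.02817 + 0.07585j ; Y_{5,-4}(Ω₂) = 0.00728 + 0.04052j ; Δ = -0.00328 - 0.00059j
  [-3]  conj(Y_{5,-3})(Ω₁) = -0.24942 + 0.03159j ; Y_{5,-3}(Ω₂) = -0.17224 - 0.29671j ; Δ = 0.05233 + 0.06857j
  [-2]  conj(Y_{5,-2})(Ω₁) = -0.26244 - 0.37744j ; Y_{5,-2}(Ω₂) = -0.03640 - 0.03045j ; Δ = -0.00194 + 0.02173j
  [-1]  conj(Y_{5,-1})(Ω₁) = 0.16913 - 0.32359j ; Y_{5,-1}(Ω₂) = 0.29761 + 0.10806j ; Δ = 0.08530 - 0.07803j
  [+0]  conj(Y_{5,0})(Ω₁) = -0.21474 + 0.00000j ; Y_{5,0}(Ω₂) = 0.04910 + 0.00000j ; Δ = -0.01054 + 0.00000j
  [+1]  conj(Y_{5,1})(Ω₁) = -0.16913 - 0.32359j ; Y_{5,1}(Ω₂) = -0.29761 + 0.10806j ; Δ = 0.08530 + 0.07803j
  [+2]  conj(Y_{5,2})(Ω₁) = -0.26244 + 0.37744j ; Y_{5,2}(Ω₂) = -0.03640 + 0.03045j ; Δ = -0.00194 - 0.02173j
  [+3]  conj(Y_{5,3})(Ω₁) = 0.24942 + 0.03159j ; Y_{5,3}(Ω₂) = 0.17224 - 0.29671j ; Δ = 0.05233 - 0.06857j
  [+4]  conj(Y_{5,4})(Ω₁) = -0.02817 - 0.07585j ; Y_{5,4}(Ω₂) = 0.00728 - 0.04052j ; Δ = -0.00328 + 0.00059j
  [+5]  conj(Y_{5,5})(Ω₁) = -0.00996 + 0.01105j ; Y_{5,5}(Ω₂) = 0.07866 + 0.45649j ; Δ = -0.00583 - 0.00368j
Total Σ_m = 0.24263 + 0.00000j. Multiply by 1.142397: 0.27718 + 0.00000j. P_5(cos γ) = 0.277183

0.277183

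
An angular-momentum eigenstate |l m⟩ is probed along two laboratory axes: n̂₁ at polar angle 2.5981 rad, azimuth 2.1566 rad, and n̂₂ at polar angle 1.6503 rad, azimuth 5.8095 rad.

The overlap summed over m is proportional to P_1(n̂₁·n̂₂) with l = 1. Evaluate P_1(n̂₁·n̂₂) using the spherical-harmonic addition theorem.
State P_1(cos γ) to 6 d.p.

-0.381590

Addition theorem: P_1(cos γ) = (4π/3) Σ_m Y*_{lm}(Ω₁) Y_{lm}(Ω₂), m = −1…1:
  m=-1: -0.098778+0.148876i × +0.306482+0.157106i = -0.053663+0.030109i  (running Σ = -0.053663+0.030109i)
  m=0: -0.418199-0.000000i × -0.038805+0.000000i = +0.016228+0.000000i  (running Σ = -0.037435+0.030109i)
  m=1: +0.098778+0.148876i × -0.306482+0.157106i = -0.053663-0.030109i  (running Σ = -0.091098+0.000000i)
Total Σ_m = -0.091098+0.000000i. Multiply by 4.188790: -0.381590+0.000000i. P_1(cos γ) = -0.381590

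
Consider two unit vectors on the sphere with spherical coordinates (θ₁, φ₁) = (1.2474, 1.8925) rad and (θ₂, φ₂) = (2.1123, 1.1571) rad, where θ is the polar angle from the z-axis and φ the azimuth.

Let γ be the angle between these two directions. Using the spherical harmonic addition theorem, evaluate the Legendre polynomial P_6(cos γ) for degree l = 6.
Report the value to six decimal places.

Addition theorem: P_6(cos γ) = (4π/13) Σ_m Y*_{lm}(Ω₁) Y_{lm}(Ω₂), m = −6…6:
  m=-6: Y*=+0.123462-0.328578i  Y=+0.151192-0.117199i  product -0.019843-0.064148i
  m=-5: Y*=-0.407244-0.015369i  Y=-0.350230-0.190280i  product +0.139704+0.082873i
  m=-4: Y*=+0.008959+0.030694i  Y=-0.031026+0.368535i  product -0.011590+0.002349i
  m=-3: Y*=-0.274041+0.189778i  Y=-0.015533+0.005315i  product +0.003248-0.004405i
  m=-2: Y*=+0.112737+0.084536i  Y=+0.235180+0.255811i  product +0.004888+0.048721i
  m=-1: Y*=-0.090543+0.271672i  Y=+0.046878-0.106775i  product +0.024763+0.022403i
  m=+0: Y*=+0.167135-0.000000i  Y=+0.317470+0.000000i  product +0.053060+0.000000i
  m=+1: Y*=+0.090543+0.271672i  Y=-0.046878-0.106775i  product +0.024763-0.022403i
  m=+2: Y*=+0.112737-0.084536i  Y=+0.235180-0.255811i  product +0.004888-0.048721i
  m=+3: Y*=+0.274041+0.189778i  Y=+0.015533+0.005315i  product +0.003248+0.004405i
  m=+4: Y*=+0.008959-0.030694i  Y=-0.031026-0.368535i  product -0.011590-0.002349i
  m=+5: Y*=+0.407244-0.015369i  Y=+0.350230-0.190280i  product +0.139704-0.082873i
  m=+6: Y*=+0.123462+0.328578i  Y=+0.151192+0.117199i  product -0.019843+0.064148i
Σ over m = +0.335403+0.000000i; ×(4π/13) → +0.324216+0.000000i. Real part: 0.324216

0.324216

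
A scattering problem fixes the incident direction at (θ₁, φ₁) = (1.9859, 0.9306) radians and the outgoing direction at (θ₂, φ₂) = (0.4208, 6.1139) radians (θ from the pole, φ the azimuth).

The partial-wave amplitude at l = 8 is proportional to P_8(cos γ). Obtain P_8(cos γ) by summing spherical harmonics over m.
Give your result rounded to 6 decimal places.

-0.036019

Term-by-term m-sum for l=8 (normalisation 4π/17 = 0.739198):
  term(m=-8) = (-0.000082, 0.000059)   from Y*(Ω₁)=(0.100821, 0.232488), Y(Ω₂)=(0.000086, 0.000390)
  term(m=-7) = (-0.000246, -0.001576)   from Y*(Ω₁)=(-0.434853, -0.102284), Y(Ω₂)=(0.001344, 0.003309)
  term(m=-6) = (0.006080, 0.001989)   from Y*(Ω₁)=(0.243426, -0.204862), Y(Ω₂)=(0.010597, 0.017088)
  term(m=-5) = (0.006696, -0.006674)   from Y*(Ω₁)=(-0.006999, -0.117710), Y(Ω₂)=(0.053128, 0.060043)
  term(m=-4) = (0.025381, 0.078465)   from Y*(Ω₁)=(0.299295, 0.196434), Y(Ω₂)=(0.179534, 0.144335)
  term(m=-3) = (-0.023996, -0.003825)   from Y*(Ω₁)=(-0.049954, 0.018223), Y(Ω₂)=(0.399299, 0.222229)
  term(m=-2) = (-0.101892, 0.140049)   from Y*(Ω₁)=(-0.092783, 0.310465), Y(Ω₂)=(0.504149, 0.177526)
  term(m=-1) = (-0.006923, -0.013599)   from Y*(Ω₁)=(-0.071626, -0.096162), Y(Ω₂)=(0.125444, 0.021441)
  term(m=+0) = (0.141238, 0.000000)   from Y*(Ω₁)=(-0.307045, -0.000000), Y(Ω₂)=(-0.459990, 0.000000)
  term(m=+1) = (-0.006923, 0.013599)   from Y*(Ω₁)=(0.071626, -0.096162), Y(Ω₂)=(-0.125444, 0.021441)
  term(m=+2) = (-0.101892, -0.140049)   from Y*(Ω₁)=(-0.092783, -0.310465), Y(Ω₂)=(0.504149, -0.177526)
  term(m=+3) = (-0.023996, 0.003825)   from Y*(Ω₁)=(0.049954, 0.018223), Y(Ω₂)=(-0.399299, 0.222229)
  term(m=+4) = (0.025381, -0.078465)   from Y*(Ω₁)=(0.299295, -0.196434), Y(Ω₂)=(0.179534, -0.144335)
  term(m=+5) = (0.006696, 0.006674)   from Y*(Ω₁)=(0.006999, -0.117710), Y(Ω₂)=(-0.053128, 0.060043)
  term(m=+6) = (0.006080, -0.001989)   from Y*(Ω₁)=(0.243426, 0.204862), Y(Ω₂)=(0.010597, -0.017088)
  term(m=+7) = (-0.000246, 0.001576)   from Y*(Ω₁)=(0.434853, -0.102284), Y(Ω₂)=(-0.001344, 0.003309)
  term(m=+8) = (-0.000082, -0.000059)   from Y*(Ω₁)=(0.100821, -0.232488), Y(Ω₂)=(0.000086, -0.000390)
Total Σ_m = (-0.048727, -0.000000). Multiply by 0.739198: (-0.036019, -0.000000). P_8(cos γ) = -0.036019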